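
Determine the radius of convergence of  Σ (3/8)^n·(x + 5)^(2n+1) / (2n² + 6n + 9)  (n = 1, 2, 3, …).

R = 2√6/3

The ratio of consecutive coefficients is [(2n² + 6n + 9)/(2(n+1)² + 6(n+1) + 9)] · 3/8 → 3/8.
Successive powers of (x + 5) differ by 2, so the series converges when |x + 5|² · 3/8 < 1, i.e. |x + 5| < √(8/3). So R = 2√6/3.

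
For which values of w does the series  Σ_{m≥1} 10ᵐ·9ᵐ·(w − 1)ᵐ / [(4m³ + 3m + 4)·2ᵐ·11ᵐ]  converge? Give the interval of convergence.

[34/45, 56/45]

Ratio test: |a_{m+1}/a_m| = [(4m³ + 3m + 4)/(4(m+1)³ + 3(m+1) + 4)] · 10·9/(2·11) → 45/11 as m → ∞.
The series converges when 45/11 · |w − 1| < 1, giving R = 11/45.
Endpoint w = 56/45: the terms are on the order of 1/m³, so the series converges absolutely by comparison with the p-series (p = 3 > 1).
At w = 34/45: absolute convergence follows by limit comparison with Σ 1/m³.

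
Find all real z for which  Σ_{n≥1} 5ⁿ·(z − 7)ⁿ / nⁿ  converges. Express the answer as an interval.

(−∞, ∞)

Applying the root test, |a_n|^(1/n) = 5/n → 0.
The limit is 0 for every z, so R = ∞.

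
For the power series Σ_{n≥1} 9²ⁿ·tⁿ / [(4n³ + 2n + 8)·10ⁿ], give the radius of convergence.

R = 10/81

The ratio of consecutive coefficients is [(4n³ + 2n + 8)/(4(n+1)³ + 2(n+1) + 8)] · 81/10 → 81/10.
The series converges when 81/10 · |t| < 1, giving R = 10/81.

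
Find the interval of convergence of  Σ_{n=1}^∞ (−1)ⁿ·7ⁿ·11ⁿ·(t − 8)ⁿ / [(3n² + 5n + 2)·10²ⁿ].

By the ratio test, |a_{n+1}/a_n| = [(3n² + 5n + 2)/(3(n+1)² + 5(n+1) + 2)] · 7·11/100 → 77/100.
Hence the series converges for |t − 8| < 1/(77/100) = 100/77, so the radius of convergence is 100/77.
When t = 716/77, the terms are on the order of 1/n², so the series converges absolutely by comparison with the p-series (p = 2 > 1).
At t = 516/77: the series is dominated by a constant times Σ 1/n², which converges (p = 2 > 1).

[516/77, 716/77]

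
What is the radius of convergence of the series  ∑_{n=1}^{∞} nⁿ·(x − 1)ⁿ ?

Applying the root test, |a_n|^(1/n) = n → ∞.
The root grows without bound, so R = 0 (convergence only at x = 1).

R = 0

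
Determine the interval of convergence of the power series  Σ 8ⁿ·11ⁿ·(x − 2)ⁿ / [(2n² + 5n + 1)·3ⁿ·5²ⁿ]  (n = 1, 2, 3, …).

Ratio test: |a_{n+1}/a_n| = [(2n² + 5n + 1)/(2(n+1)² + 5(n+1) + 1)] · 8·11/(3·25) → 88/75 as n → ∞.
Hence the series converges for |x − 2| < 1/(88/75) = 75/88, so the radius of convergence is 75/88.
Endpoint x = 251/88: the terms are on the order of 1/n², so the series converges absolutely by comparison with the p-series (p = 2 > 1).
At x = 101/88: the terms are on the order of 1/n², so the series converges absolutely by comparison with the p-series (p = 2 > 1).

[101/88, 251/88]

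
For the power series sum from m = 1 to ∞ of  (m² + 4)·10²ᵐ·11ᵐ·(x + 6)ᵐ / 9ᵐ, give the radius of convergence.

The ratio of consecutive coefficients is [((m+1)² + 4)/(m² + 4)] · 100·11/9 → 1100/9.
The series converges when 1100/9 · |x + 6| < 1, giving R = 9/1100.

R = 9/1100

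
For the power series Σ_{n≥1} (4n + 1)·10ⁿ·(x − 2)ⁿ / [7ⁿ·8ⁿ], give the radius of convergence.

The ratio of consecutive coefficients is [(4(n+1) + 1)/(4n + 1)] · 10/(7·8) → 5/28.
Hence the series converges for |x − 2| < 1/(5/28) = 28/5, so the radius of convergence is 28/5.

R = 28/5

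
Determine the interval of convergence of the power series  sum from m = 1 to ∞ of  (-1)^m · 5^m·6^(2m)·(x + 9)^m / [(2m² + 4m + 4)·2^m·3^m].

The ratio of consecutive coefficients is [(2m² + 4m + 4)/(2(m+1)² + 4(m+1) + 4)] · 5·36/(2·3) → 30.
Hence the series converges for |x + 9| < 1/(30) = 1/30, so the radius of convergence is 1/30.
Check x = -269/30: absolute convergence follows by limit comparison with Σ 1/m².
Check x = -271/30: the series is dominated by a constant times Σ 1/m², which converges (p = 2 > 1).

[-271/30, -269/30]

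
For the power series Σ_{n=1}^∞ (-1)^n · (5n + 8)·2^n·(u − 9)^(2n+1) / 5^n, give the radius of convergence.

R = √10/2

Ratio test: |a_{n+1}/a_n| = [(5(n+1) + 8)/(5n + 8)] · 2/5 → 2/5 as n → ∞.
Successive powers of (u − 9) differ by 2, so the series converges when |u − 9|² · 2/5 < 1, i.e. |u − 9| < √(5/2). So R = √10/2.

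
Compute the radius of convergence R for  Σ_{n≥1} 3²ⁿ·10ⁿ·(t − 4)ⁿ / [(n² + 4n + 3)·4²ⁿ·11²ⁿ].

R = 968/45

By the ratio test, |a_{n+1}/a_n| = [(n² + 4n + 3)/((n+1)² + 4(n+1) + 3)] · 9·10/(16·121) → 45/968.
Hence the series converges for |t − 4| < 1/(45/968) = 968/45, so the radius of convergence is 968/45.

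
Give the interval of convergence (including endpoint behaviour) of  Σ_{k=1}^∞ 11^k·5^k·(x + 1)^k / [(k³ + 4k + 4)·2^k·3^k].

The ratio of consecutive coefficients is [(k³ + 4k + 4)/((k+1)³ + 4(k+1) + 4)] · 11·5/(2·3) → 55/6.
Hence the series converges for |x + 1| < 1/(55/6) = 6/55, so the radius of convergence is 6/55.
At x = -49/55: the series is dominated by a constant times Σ 1/k³, which converges (p = 3 > 1).
When x = -61/55, absolute convergence follows by limit comparison with Σ 1/k³.

[-61/55, -49/55]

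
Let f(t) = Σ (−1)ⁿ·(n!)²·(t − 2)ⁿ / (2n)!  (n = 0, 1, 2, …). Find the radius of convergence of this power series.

R = 4

The ratio of consecutive coefficients is (n+1)²/[(2n+1)·(2n+2)] → 1/4.
The series converges when 1/4 · |t − 2| < 1, giving R = 4.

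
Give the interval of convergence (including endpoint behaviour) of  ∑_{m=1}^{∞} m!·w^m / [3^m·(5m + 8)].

Ratio test: |a_{m+1}/a_m| = (m+1) · 1/3 · (5m + 8)/(5(m+1) + 8) → ∞ as m → ∞.
The terms grow without bound for any w ≠ 0, so R = 0 (convergence only at w = 0).

{0}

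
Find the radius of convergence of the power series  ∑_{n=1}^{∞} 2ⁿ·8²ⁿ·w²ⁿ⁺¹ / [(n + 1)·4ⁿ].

Apply the ratio test: |a_{n+1}| / |a_n| = [(n + 1)/((n+1) + 1)] · 2·64/4, which tends to 32 as n → ∞.
Since the exponent of w increases by 2 each term, convergence requires |w|² < 1/32, hence R = √2/8.

R = √2/8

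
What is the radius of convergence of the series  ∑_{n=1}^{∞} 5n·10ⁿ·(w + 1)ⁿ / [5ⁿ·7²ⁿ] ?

The ratio of consecutive coefficients is [5(n+1)/5n] · 10/(5·49) → 2/49.
The series converges when 2/49 · |w + 1| < 1, giving R = 49/2.

R = 49/2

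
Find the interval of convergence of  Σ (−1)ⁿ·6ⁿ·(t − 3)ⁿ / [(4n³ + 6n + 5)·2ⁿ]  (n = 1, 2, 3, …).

Ratio test: |a_{n+1}/a_n| = [(4n³ + 6n + 5)/(4(n+1)³ + 6(n+1) + 5)] · 6/2 → 3 as n → ∞.
Convergence for |t − 3| · 3 < 1, i.e. |t − 3| < 1/3. So R = 1/3.
Check t = 10/3: absolute convergence follows by limit comparison with Σ 1/n³.
At t = 8/3: absolute convergence follows by limit comparison with Σ 1/n³.

[8/3, 10/3]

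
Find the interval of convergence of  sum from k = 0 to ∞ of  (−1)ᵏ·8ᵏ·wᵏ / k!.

The ratio of consecutive coefficients is 8 · 1/(k+1) → 0.
The ratio tends to 0 regardless of w, hence R = ∞.

(−∞, ∞)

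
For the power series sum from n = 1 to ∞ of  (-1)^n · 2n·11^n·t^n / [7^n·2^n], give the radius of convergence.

R = 14/11

The ratio of consecutive coefficients is [2(n+1)/2n] · 11/(7·2) → 11/14.
Hence the series converges for |t| < 1/(11/14) = 14/11, so the radius of convergence is 14/11.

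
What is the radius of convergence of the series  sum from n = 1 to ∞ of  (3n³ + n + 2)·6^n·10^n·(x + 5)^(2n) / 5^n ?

R = √3/6

The ratio of consecutive coefficients is [(3(n+1)³ + (n+1) + 2)/(3n³ + n + 2)] · 6·10/5 → 12.
Since the exponent of (x + 5) increases by 2 each term, convergence requires |x + 5|² < 1/12, hence R = √3/6.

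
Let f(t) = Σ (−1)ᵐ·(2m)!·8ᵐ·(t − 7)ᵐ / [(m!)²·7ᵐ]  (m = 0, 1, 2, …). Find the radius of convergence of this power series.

The ratio of consecutive coefficients is (2m+1)·(2m+2)/(m+1)² · 8/7 → 32/7.
Thus R = 1/(32/7) = 7/32.

R = 7/32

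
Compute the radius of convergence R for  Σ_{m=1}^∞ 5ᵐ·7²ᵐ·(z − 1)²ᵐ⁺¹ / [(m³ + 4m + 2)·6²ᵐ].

The ratio of consecutive coefficients is [(m³ + 4m + 2)/((m+1)³ + 4(m+1) + 2)] · 5·49/36 → 245/36.
Writing y = (z − 1)², the series in y has radius 36/245, so |z − 1| < √(36/245) and R = 6√5/35.

R = 6√5/35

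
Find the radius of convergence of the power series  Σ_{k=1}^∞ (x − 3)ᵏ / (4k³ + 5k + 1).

Apply the ratio test: |a_{k+1}| / |a_k| = (4k³ + 5k + 1)/(4(k+1)³ + 5(k+1) + 1), which tends to 1 as k → ∞.
Convergence for |x − 3| < 1, so R = 1.

R = 1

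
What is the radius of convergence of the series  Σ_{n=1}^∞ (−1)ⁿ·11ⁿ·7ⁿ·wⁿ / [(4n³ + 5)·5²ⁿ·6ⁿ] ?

By the ratio test, |a_{n+1}/a_n| = [(4n³ + 5)/(4(n+1)³ + 5)] · 11·7/(25·6) → 77/150.
Convergence for |w| · 77/150 < 1, i.e. |w| < 150/77. So R = 150/77.

R = 150/77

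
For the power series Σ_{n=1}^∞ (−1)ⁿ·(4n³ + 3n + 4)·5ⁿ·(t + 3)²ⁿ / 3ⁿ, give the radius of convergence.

Ratio test: |a_{n+1}/a_n| = [(4(n+1)³ + 3(n+1) + 4)/(4n³ + 3n + 4)] · 5/3 → 5/3 as n → ∞.
Since the exponent of (t + 3) increases by 2 each term, convergence requires |t + 3|² < 3/5, hence R = √15/5.

R = √15/5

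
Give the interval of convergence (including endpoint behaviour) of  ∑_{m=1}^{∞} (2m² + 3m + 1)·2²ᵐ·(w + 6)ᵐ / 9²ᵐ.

(-105/4, 57/4)

By the ratio test, |a_{m+1}/a_m| = [(2(m+1)² + 3(m+1) + 1)/(2m² + 3m + 1)] · 4/81 → 4/81.
Convergence for |w + 6| · 4/81 < 1, i.e. |w + 6| < 81/4. So R = 81/4.
Endpoint w = 57/4: the terms have absolute value of order m², which does not tend to 0, so the series diverges by the divergence test.
When w = -105/4, the terms do not tend to 0, so the series diverges.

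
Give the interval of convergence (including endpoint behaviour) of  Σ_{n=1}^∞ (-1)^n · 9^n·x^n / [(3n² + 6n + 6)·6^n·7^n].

The ratio of consecutive coefficients is [(3n² + 6n + 6)/(3(n+1)² + 6(n+1) + 6)] · 9/(6·7) → 3/14.
Convergence for |x| · 3/14 < 1, i.e. |x| < 14/3. So R = 14/3.
Endpoint x = 14/3: the terms are on the order of 1/n², so the series converges absolutely by comparison with the p-series (p = 2 > 1).
Endpoint x = -14/3: the series is dominated by a constant times Σ 1/n², which converges (p = 2 > 1).

[-14/3, 14/3]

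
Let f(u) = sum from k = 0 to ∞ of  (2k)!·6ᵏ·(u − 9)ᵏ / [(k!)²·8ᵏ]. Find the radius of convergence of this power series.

R = 1/3

Apply the ratio test: |a_{k+1}| / |a_k| = (2k+1)·(2k+2)/(k+1)² · 6/8, which tends to 3 as k → ∞.
The series converges when 3 · |u − 9| < 1, giving R = 1/3.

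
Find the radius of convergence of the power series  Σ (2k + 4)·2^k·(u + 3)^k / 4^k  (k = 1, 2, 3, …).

Ratio test: |a_{k+1}/a_k| = [(2(k+1) + 4)/(2k + 4)] · 2/4 → 1/2 as k → ∞.
Thus R = 1/(1/2) = 2.

R = 2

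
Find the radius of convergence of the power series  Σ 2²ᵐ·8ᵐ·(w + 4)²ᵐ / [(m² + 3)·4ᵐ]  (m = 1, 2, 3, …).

R = √2/4

By the ratio test, |a_{m+1}/a_m| = [(m² + 3)/((m+1)² + 3)] · 4·8/4 → 8.
Successive powers of (w + 4) differ by 2, so the series converges when |w + 4|² · 8 < 1, i.e. |w + 4| < √(1/8). So R = √2/4.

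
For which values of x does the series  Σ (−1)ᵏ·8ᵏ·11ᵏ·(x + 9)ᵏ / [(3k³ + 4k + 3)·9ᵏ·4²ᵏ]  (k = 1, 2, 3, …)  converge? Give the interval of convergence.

[-117/11, -81/11]

Ratio test: |a_{k+1}/a_k| = [(3k³ + 4k + 3)/(3(k+1)³ + 4(k+1) + 3)] · 8·11/(9·16) → 11/18 as k → ∞.
The series converges when 11/18 · |x + 9| < 1, giving R = 18/11.
Endpoint x = -81/11: absolute convergence follows by limit comparison with Σ 1/k³.
At x = -117/11: absolute convergence follows by limit comparison with Σ 1/k³.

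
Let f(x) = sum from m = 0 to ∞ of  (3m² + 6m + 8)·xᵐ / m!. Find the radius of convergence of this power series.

R = ∞

By the ratio test, |a_{m+1}/a_m| = (3(m+1)² + 6(m+1) + 8)/(3m² + 6m + 8) · 1/(m+1) → 0.
The ratio tends to 0 regardless of x, hence R = ∞.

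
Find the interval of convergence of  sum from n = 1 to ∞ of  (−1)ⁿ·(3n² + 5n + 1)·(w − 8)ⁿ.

(7, 9)

The ratio of consecutive coefficients is (3(n+1)² + 5(n+1) + 1)/(3n² + 5n + 1) → 1.
Hence R = 1.
Check w = 9: the terms do not tend to 0, so the series diverges.
When w = 7, the terms have absolute value of order n², which does not tend to 0, so the series diverges by the divergence test.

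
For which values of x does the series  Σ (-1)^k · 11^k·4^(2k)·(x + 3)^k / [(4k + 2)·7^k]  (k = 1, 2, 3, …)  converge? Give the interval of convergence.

By the ratio test, |a_{k+1}/a_k| = [(4k + 2)/(4(k+1) + 2)] · 11·16/7 → 176/7.
The series converges when 176/7 · |x + 3| < 1, giving R = 7/176.
When x = -521/176, convergence follows from the alternating series test (terms decrease monotonically to 0).
When x = -535/176, the terms are asymptotic to a nonzero constant times 1/k, so the series diverges by limit comparison with Σ 1/k.

(-535/176, -521/176]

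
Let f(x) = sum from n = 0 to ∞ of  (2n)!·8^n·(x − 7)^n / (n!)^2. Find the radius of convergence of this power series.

R = 1/32

Ratio test: |a_{n+1}/a_n| = (2n+1)·(2n+2)/(n+1)² · 8 → 32 as n → ∞.
Thus R = 1/(32) = 1/32.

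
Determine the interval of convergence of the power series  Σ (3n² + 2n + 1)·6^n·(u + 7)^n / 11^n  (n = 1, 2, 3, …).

By the ratio test, |a_{n+1}/a_n| = [(3(n+1)² + 2(n+1) + 1)/(3n² + 2n + 1)] · 6/11 → 6/11.
Hence the series converges for |u + 7| < 1/(6/11) = 11/6, so the radius of convergence is 11/6.
Check u = -31/6: the terms have absolute value of order n², which does not tend to 0, so the series diverges by the divergence test.
Endpoint u = -53/6: the terms do not tend to 0, so the series diverges.

(-53/6, -31/6)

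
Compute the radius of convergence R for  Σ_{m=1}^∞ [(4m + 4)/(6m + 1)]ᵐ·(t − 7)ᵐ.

R = 3/2

Root test: |a_m|^(1/m) = (4m + 4)/(6m + 1) → 2/3.
Convergence for |t − 7| · 2/3 < 1, i.e. |t − 7| < 3/2. So R = 3/2.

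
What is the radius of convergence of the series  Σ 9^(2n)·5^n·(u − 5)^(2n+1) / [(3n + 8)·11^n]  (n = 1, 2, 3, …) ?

Ratio test: |a_{n+1}/a_n| = [(3n + 8)/(3(n+1) + 8)] · 81·5/11 → 405/11 as n → ∞.
Since the exponent of (u − 5) increases by 2 each term, convergence requires |u − 5|² < 11/405, hence R = √55/45.

R = √55/45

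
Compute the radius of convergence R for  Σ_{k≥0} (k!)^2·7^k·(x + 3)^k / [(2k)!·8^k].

R = 32/7

The ratio of consecutive coefficients is (k+1)²/[(2k+1)·(2k+2)] · 7/8 → 7/32.
Hence the series converges for |x + 3| < 1/(7/32) = 32/7, so the radius of convergence is 32/7.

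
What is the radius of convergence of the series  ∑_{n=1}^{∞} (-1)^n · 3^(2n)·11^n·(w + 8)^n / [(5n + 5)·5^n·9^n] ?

R = 5/11

Apply the ratio test: |a_{n+1}| / |a_n| = [(5n + 5)/(5(n+1) + 5)] · 9·11/(5·9), which tends to 11/5 as n → ∞.
The series converges when 11/5 · |w + 8| < 1, giving R = 5/11.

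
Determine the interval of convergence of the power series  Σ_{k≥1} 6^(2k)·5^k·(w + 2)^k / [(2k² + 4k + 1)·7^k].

[-367/180, -353/180]

By the ratio test, |a_{k+1}/a_k| = [(2k² + 4k + 1)/(2(k+1)² + 4(k+1) + 1)] · 36·5/7 → 180/7.
Thus R = 1/(180/7) = 7/180.
At w = -353/180: the terms are on the order of 1/k², so the series converges absolutely by comparison with the p-series (p = 2 > 1).
Check w = -367/180: the terms are on the order of 1/k², so the series converges absolutely by comparison with the p-series (p = 2 > 1).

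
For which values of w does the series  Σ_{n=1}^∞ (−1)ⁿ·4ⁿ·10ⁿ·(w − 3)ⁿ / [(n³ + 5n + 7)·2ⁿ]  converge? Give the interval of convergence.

The ratio of consecutive coefficients is [(n³ + 5n + 7)/((n+1)³ + 5(n+1) + 7)] · 4·10/2 → 20.
The series converges when 20 · |w − 3| < 1, giving R = 1/20.
When w = 61/20, the series is dominated by a constant times Σ 1/n³, which converges (p = 3 > 1).
Check w = 59/20: the terms are on the order of 1/n³, so the series converges absolutely by comparison with the p-series (p = 3 > 1).

[59/20, 61/20]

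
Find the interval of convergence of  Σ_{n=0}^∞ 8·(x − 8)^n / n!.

(−∞, ∞)

Apply the ratio test: |a_{n+1}| / |a_n| = 8/8 · 1/(n+1), which tends to 0 as n → ∞.
Since the limit is 0 < 1 for every x, the series converges on all of ℝ and R = ∞.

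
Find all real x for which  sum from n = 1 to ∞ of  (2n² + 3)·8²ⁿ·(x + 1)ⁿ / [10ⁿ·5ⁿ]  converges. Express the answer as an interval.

Apply the ratio test: |a_{n+1}| / |a_n| = [(2(n+1)² + 3)/(2n² + 3)] · 64/(10·5), which tends to 32/25 as n → ∞.
Convergence for |x + 1| · 32/25 < 1, i.e. |x + 1| < 25/32. So R = 25/32.
When x = -7/32, the terms have absolute value of order n², which does not tend to 0, so the series diverges by the divergence test.
When x = -57/32, the terms do not tend to 0, so the series diverges.

(-57/32, -7/32)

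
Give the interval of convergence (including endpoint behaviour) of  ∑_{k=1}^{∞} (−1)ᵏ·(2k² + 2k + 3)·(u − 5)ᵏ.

(4, 6)

Apply the ratio test: |a_{k+1}| / |a_k| = (2(k+1)² + 2(k+1) + 3)/(2k² + 2k + 3), which tends to 1 as k → ∞.
Convergence for |u − 5| < 1, so R = 1.
Endpoint u = 6: the terms have absolute value of order k², which does not tend to 0, so the series diverges by the divergence test.
Check u = 4: the terms do not tend to 0, so the series diverges.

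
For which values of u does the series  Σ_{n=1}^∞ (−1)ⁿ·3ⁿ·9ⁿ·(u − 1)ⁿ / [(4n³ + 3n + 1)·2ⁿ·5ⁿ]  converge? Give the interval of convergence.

By the ratio test, |a_{n+1}/a_n| = [(4n³ + 3n + 1)/(4(n+1)³ + 3(n+1) + 1)] · 3·9/(2·5) → 27/10.
Thus R = 1/(27/10) = 10/27.
Endpoint u = 37/27: absolute convergence follows by limit comparison with Σ 1/n³.
When u = 17/27, the series is dominated by a constant times Σ 1/n³, which converges (p = 3 > 1).

[17/27, 37/27]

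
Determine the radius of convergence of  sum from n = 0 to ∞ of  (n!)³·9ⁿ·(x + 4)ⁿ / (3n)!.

The ratio of consecutive coefficients is (n+1)³/[(3n+1)·(3n+2)·(3n+3)] · 9 → 1/3.
The series converges when 1/3 · |x + 4| < 1, giving R = 3.

R = 3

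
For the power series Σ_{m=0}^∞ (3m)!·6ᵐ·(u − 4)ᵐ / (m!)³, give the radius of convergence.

R = 1/162

By the ratio test, |a_{m+1}/a_m| = (3m+1)·(3m+2)·(3m+3)/(m+1)³ · 6 → 162.
Hence the series converges for |u − 4| < 1/(162) = 1/162, so the radius of convergence is 1/162.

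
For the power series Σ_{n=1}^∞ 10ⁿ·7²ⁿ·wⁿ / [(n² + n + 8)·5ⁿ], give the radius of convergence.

Ratio test: |a_{n+1}/a_n| = [(n² + n + 8)/((n+1)² + (n+1) + 8)] · 10·49/5 → 98 as n → ∞.
Thus R = 1/(98) = 1/98.

R = 1/98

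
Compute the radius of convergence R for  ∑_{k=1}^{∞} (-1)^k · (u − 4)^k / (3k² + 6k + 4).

Apply the ratio test: |a_{k+1}| / |a_k| = (3k² + 6k + 4)/(3(k+1)² + 6(k+1) + 4), which tends to 1 as k → ∞.
Hence R = 1.

R = 1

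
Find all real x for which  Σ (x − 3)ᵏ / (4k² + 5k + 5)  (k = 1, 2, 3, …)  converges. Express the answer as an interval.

[2, 4]

By the ratio test, |a_{k+1}/a_k| = (4k² + 5k + 5)/(4(k+1)² + 5(k+1) + 5) → 1.
Hence R = 1.
Endpoint x = 4: the series is dominated by a constant times Σ 1/k², which converges (p = 2 > 1).
Check x = 2: the series is dominated by a constant times Σ 1/k², which converges (p = 2 > 1).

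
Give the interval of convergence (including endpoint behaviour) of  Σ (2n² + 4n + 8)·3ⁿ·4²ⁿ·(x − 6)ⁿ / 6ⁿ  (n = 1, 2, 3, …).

(47/8, 49/8)

Ratio test: |a_{n+1}/a_n| = [(2(n+1)² + 4(n+1) + 8)/(2n² + 4n + 8)] · 3·16/6 → 8 as n → ∞.
The series converges when 8 · |x − 6| < 1, giving R = 1/8.
When x = 49/8, the n-th term does not approach 0; divergence by the term test.
At x = 47/8: the terms have absolute value of order n², which does not tend to 0, so the series diverges by the divergence test.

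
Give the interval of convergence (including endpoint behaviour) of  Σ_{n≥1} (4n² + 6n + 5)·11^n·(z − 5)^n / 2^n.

Apply the ratio test: |a_{n+1}| / |a_n| = [(4(n+1)² + 6(n+1) + 5)/(4n² + 6n + 5)] · 11/2, which tends to 11/2 as n → ∞.
Thus R = 1/(11/2) = 2/11.
Check z = 57/11: the terms do not tend to 0, so the series diverges.
At z = 53/11: the terms have absolute value of order n², which does not tend to 0, so the series diverges by the divergence test.

(53/11, 57/11)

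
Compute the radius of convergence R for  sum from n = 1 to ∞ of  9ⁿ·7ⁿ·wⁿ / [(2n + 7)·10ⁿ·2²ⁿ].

By the ratio test, |a_{n+1}/a_n| = [(2n + 7)/(2(n+1) + 7)] · 9·7/(10·4) → 63/40.
Hence the series converges for |w| < 1/(63/40) = 40/63, so the radius of convergence is 40/63.

R = 40/63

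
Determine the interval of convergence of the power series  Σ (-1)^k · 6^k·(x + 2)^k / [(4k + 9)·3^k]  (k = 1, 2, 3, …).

By the ratio test, |a_{k+1}/a_k| = [(4k + 9)/(4(k+1) + 9)] · 6/3 → 2.
Convergence for |x + 2| · 2 < 1, i.e. |x + 2| < 1/2. So R = 1/2.
Check x = -3/2: an alternating series whose terms decrease to 0 in absolute value, so it converges by the Leibniz criterion.
At x = -5/2: comparison with the harmonic series Σ 1/k shows the series diverges.

(-5/2, -3/2]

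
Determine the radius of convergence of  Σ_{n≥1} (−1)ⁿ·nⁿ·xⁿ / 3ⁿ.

R = 0

Root test: |a_n|^(1/n) = n/3 → ∞.
Since the n-th root of |a_n| is unbounded, the series converges only at x = 0; R = 0.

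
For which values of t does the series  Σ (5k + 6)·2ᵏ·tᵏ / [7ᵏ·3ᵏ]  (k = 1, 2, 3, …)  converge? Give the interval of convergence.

The ratio of consecutive coefficients is [(5(k+1) + 6)/(5k + 6)] · 2/(7·3) → 2/21.
Convergence for |t| · 2/21 < 1, i.e. |t| < 21/2. So R = 21/2.
Check t = 21/2: the k-th term does not approach 0; divergence by the term test.
When t = -21/2, the terms have absolute value of order k, which does not tend to 0, so the series diverges by the divergence test.

(-21/2, 21/2)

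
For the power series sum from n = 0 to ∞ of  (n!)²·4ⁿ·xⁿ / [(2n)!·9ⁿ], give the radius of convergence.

R = 9

Ratio test: |a_{n+1}/a_n| = (n+1)²/[(2n+1)·(2n+2)] · 4/9 → 1/9 as n → ∞.
Convergence for |x| · 1/9 < 1, i.e. |x| < 9. So R = 9.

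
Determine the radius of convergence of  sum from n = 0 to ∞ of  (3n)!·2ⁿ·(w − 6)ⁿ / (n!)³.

R = 1/54

Ratio test: |a_{n+1}/a_n| = (3n+1)·(3n+2)·(3n+3)/(n+1)³ · 2 → 54 as n → ∞.
Convergence for |w − 6| · 54 < 1, i.e. |w − 6| < 1/54. So R = 1/54.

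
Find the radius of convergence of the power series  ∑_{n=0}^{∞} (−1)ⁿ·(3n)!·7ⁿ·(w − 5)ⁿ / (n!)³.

The ratio of consecutive coefficients is (3n+1)·(3n+2)·(3n+3)/(n+1)³ · 7 → 189.
Convergence for |w − 5| · 189 < 1, i.e. |w − 5| < 1/189. So R = 1/189.

R = 1/189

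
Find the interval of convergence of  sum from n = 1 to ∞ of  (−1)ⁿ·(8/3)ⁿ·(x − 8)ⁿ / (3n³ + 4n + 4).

By the ratio test, |a_{n+1}/a_n| = [(3n³ + 4n + 4)/(3(n+1)³ + 4(n+1) + 4)] · 8/3 → 8/3.
The series converges when 8/3 · |x − 8| < 1, giving R = 3/8.
Endpoint x = 67/8: absolute convergence follows by limit comparison with Σ 1/n³.
At x = 61/8: the series is dominated by a constant times Σ 1/n³, which converges (p = 3 > 1).

[61/8, 67/8]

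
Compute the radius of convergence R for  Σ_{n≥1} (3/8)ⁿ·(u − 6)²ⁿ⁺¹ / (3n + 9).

By the ratio test, |a_{n+1}/a_n| = [(3n + 9)/(3(n+1) + 9)] · 3/8 → 3/8.
Since the exponent of (u − 6) increases by 2 each term, convergence requires |u − 6|² < 8/3, hence R = 2√6/3.

R = 2√6/3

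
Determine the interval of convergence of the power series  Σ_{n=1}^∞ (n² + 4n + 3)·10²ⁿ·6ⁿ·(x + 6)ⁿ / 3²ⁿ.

The ratio of consecutive coefficients is [((n+1)² + 4(n+1) + 3)/(n² + 4n + 3)] · 100·6/9 → 200/3.
The series converges when 200/3 · |x + 6| < 1, giving R = 3/200.
At x = -1197/200: the terms do not tend to 0, so the series diverges.
Check x = -1203/200: the terms have absolute value of order n², which does not tend to 0, so the series diverges by the divergence test.

(-1203/200, -1197/200)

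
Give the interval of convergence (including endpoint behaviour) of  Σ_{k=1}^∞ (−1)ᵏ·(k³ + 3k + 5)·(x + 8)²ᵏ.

(-9, -7)

Apply the ratio test: |a_{k+1}| / |a_k| = ((k+1)³ + 3(k+1) + 5)/(k³ + 3k + 5), which tends to 1 as k → ∞.
Since the exponent of (x + 8) increases by 2 each term, convergence requires |x + 8|² < 1, hence R = 1.
Check x = -7: the k-th term does not approach 0; divergence by the term test.
Endpoint x = -9: the k-th term does not approach 0; divergence by the term test.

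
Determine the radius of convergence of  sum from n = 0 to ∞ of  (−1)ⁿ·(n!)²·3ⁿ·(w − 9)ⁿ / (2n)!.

R = 4/3

Apply the ratio test: |a_{n+1}| / |a_n| = (n+1)²/[(2n+1)·(2n+2)] · 3, which tends to 3/4 as n → ∞.
Convergence for |w − 9| · 3/4 < 1, i.e. |w − 9| < 4/3. So R = 4/3.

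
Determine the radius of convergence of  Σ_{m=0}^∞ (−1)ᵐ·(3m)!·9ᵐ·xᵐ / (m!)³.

By the ratio test, |a_{m+1}/a_m| = (3m+1)·(3m+2)·(3m+3)/(m+1)³ · 9 → 243.
Thus R = 1/(243) = 1/243.

R = 1/243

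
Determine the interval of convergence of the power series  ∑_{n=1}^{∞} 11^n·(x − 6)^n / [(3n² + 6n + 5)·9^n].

[57/11, 75/11]

Ratio test: |a_{n+1}/a_n| = [(3n² + 6n + 5)/(3(n+1)² + 6(n+1) + 5)] · 11/9 → 11/9 as n → ∞.
The series converges when 11/9 · |x − 6| < 1, giving R = 9/11.
At x = 75/11: the series is dominated by a constant times Σ 1/n², which converges (p = 2 > 1).
When x = 57/11, the series is dominated by a constant times Σ 1/n², which converges (p = 2 > 1).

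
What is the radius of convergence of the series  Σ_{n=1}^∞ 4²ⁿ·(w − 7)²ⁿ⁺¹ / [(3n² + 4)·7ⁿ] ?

The ratio of consecutive coefficients is [(3n² + 4)/(3(n+1)² + 4)] · 16/7 → 16/7.
Writing y = (w − 7)², the series in y has radius 7/16, so |w − 7| < √(7/16) and R = √7/4.

R = √7/4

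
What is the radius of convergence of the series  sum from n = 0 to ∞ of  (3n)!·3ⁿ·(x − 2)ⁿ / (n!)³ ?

Ratio test: |a_{n+1}/a_n| = (3n+1)·(3n+2)·(3n+3)/(n+1)³ · 3 → 81 as n → ∞.
Convergence for |x − 2| · 81 < 1, i.e. |x − 2| < 1/81. So R = 1/81.

R = 1/81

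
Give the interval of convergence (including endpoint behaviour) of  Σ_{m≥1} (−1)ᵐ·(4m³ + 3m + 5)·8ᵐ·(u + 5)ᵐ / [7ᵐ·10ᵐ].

Apply the ratio test: |a_{m+1}| / |a_m| = [(4(m+1)³ + 3(m+1) + 5)/(4m³ + 3m + 5)] · 8/(7·10), which tends to 4/35 as m → ∞.
Hence the series converges for |u + 5| < 1/(4/35) = 35/4, so the radius of convergence is 35/4.
Endpoint u = 15/4: the terms do not tend to 0, so the series diverges.
At u = -55/4: the terms have absolute value of order m³, which does not tend to 0, so the series diverges by the divergence test.

(-55/4, 15/4)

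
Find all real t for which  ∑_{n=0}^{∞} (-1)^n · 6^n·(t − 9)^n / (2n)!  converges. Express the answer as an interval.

(−∞, ∞)

Ratio test: |a_{n+1}/a_n| = 6 · 1/[(2n+1)·(2n+2)] → 0 as n → ∞.
The limit is 0, so the series converges for all t; R = ∞.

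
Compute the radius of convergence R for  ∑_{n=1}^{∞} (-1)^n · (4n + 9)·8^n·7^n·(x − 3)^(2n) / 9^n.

The ratio of consecutive coefficients is [(4(n+1) + 9)/(4n + 9)] · 8·7/9 → 56/9.
Writing y = (x − 3)², the series in y has radius 9/56, so |x − 3| < √(9/56) and R = 3√14/28.

R = 3√14/28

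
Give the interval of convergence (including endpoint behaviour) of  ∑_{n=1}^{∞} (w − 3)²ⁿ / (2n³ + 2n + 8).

Ratio test: |a_{n+1}/a_n| = (2n³ + 2n + 8)/(2(n+1)³ + 2(n+1) + 8) → 1 as n → ∞.
Since the exponent of (w − 3) increases by 2 each term, convergence requires |w − 3|² < 1, hence R = 1.
Check w = 4: absolute convergence follows by limit comparison with Σ 1/n³.
Check w = 2: the terms are on the order of 1/n³, so the series converges absolutely by comparison with the p-series (p = 3 > 1).

[2, 4]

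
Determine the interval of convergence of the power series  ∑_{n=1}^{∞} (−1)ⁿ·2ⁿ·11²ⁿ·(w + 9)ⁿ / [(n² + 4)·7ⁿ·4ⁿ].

By the ratio test, |a_{n+1}/a_n| = [(n² + 4)/((n+1)² + 4)] · 2·121/(7·4) → 121/14.
Hence the series converges for |w + 9| < 1/(121/14) = 14/121, so the radius of convergence is 14/121.
Endpoint w = -1075/121: the terms are on the order of 1/n², so the series converges absolutely by comparison with the p-series (p = 2 > 1).
Endpoint w = -1103/121: the series is dominated by a constant times Σ 1/n², which converges (p = 2 > 1).

[-1103/121, -1075/121]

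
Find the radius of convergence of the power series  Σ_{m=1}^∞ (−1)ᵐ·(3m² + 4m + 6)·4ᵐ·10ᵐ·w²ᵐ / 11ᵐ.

R = √110/20

By the ratio test, |a_{m+1}/a_m| = [(3(m+1)² + 4(m+1) + 6)/(3m² + 4m + 6)] · 4·10/11 → 40/11.
Successive powers of w differ by 2, so the series converges when |w|² · 40/11 < 1, i.e. |w| < √(11/40). So R = √110/20.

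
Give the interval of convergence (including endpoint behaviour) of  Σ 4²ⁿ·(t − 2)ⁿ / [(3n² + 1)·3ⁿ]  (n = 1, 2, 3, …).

[29/16, 35/16]

The ratio of consecutive coefficients is [(3n² + 1)/(3(n+1)² + 1)] · 16/3 → 16/3.
Hence the series converges for |t − 2| < 1/(16/3) = 3/16, so the radius of convergence is 3/16.
At t = 35/16: the series is dominated by a constant times Σ 1/n², which converges (p = 2 > 1).
When t = 29/16, absolute convergence follows by limit comparison with Σ 1/n².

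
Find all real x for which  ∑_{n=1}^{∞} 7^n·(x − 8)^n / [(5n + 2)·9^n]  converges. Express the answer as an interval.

[47/7, 65/7)

Apply the ratio test: |a_{n+1}| / |a_n| = [(5n + 2)/(5(n+1) + 2)] · 7/9, which tends to 7/9 as n → ∞.
The series converges when 7/9 · |x − 8| < 1, giving R = 9/7.
At x = 65/7: comparison with the harmonic series Σ 1/n shows the series diverges.
When x = 47/7, an alternating series whose terms decrease to 0 in absolute value, so it converges by the Leibniz criterion.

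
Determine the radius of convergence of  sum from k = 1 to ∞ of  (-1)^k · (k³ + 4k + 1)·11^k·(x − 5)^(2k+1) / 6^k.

Ratio test: |a_{k+1}/a_k| = [((k+1)³ + 4(k+1) + 1)/(k³ + 4k + 1)] · 11/6 → 11/6 as k → ∞.
Since the exponent of (x − 5) increases by 2 each term, convergence requires |x − 5|² < 6/11, hence R = √66/11.

R = √66/11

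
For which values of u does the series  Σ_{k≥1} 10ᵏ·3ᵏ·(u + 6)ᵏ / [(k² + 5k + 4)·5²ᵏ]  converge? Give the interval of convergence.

[-41/6, -31/6]

Ratio test: |a_{k+1}/a_k| = [(k² + 5k + 4)/((k+1)² + 5(k+1) + 4)] · 10·3/25 → 6/5 as k → ∞.
The series converges when 6/5 · |u + 6| < 1, giving R = 5/6.
When u = -31/6, absolute convergence follows by limit comparison with Σ 1/k².
At u = -41/6: the terms are on the order of 1/k², so the series converges absolutely by comparison with the p-series (p = 2 > 1).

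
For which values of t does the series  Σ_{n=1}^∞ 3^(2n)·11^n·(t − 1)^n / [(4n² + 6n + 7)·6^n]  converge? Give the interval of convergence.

[31/33, 35/33]

Ratio test: |a_{n+1}/a_n| = [(4n² + 6n + 7)/(4(n+1)² + 6(n+1) + 7)] · 9·11/6 → 33/2 as n → ∞.
Convergence for |t − 1| · 33/2 < 1, i.e. |t − 1| < 2/33. So R = 2/33.
Endpoint t = 35/33: the terms are on the order of 1/n², so the series converges absolutely by comparison with the p-series (p = 2 > 1).
Check t = 31/33: the series is dominated by a constant times Σ 1/n², which converges (p = 2 > 1).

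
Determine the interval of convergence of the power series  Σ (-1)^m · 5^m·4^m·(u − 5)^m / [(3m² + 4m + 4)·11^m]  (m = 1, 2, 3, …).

[89/20, 111/20]

Apply the ratio test: |a_{m+1}| / |a_m| = [(3m² + 4m + 4)/(3(m+1)² + 4(m+1) + 4)] · 5·4/11, which tends to 20/11 as m → ∞.
Thus R = 1/(20/11) = 11/20.
When u = 111/20, the terms are on the order of 1/m², so the series converges absolutely by comparison with the p-series (p = 2 > 1).
Check u = 89/20: the terms are on the order of 1/m², so the series converges absolutely by comparison with the p-series (p = 2 > 1).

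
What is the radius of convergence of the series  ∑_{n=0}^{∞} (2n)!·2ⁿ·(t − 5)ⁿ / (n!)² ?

The ratio of consecutive coefficients is (2n+1)·(2n+2)/(n+1)² · 2 → 8.
Thus R = 1/(8) = 1/8.

R = 1/8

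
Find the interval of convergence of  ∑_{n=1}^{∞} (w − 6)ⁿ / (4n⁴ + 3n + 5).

By the ratio test, |a_{n+1}/a_n| = (4n⁴ + 3n + 5)/(4(n+1)⁴ + 3(n+1) + 5) → 1.
Convergence for |w − 6| < 1, so R = 1.
Check w = 7: absolute convergence follows by limit comparison with Σ 1/n⁴.
Endpoint w = 5: the terms are on the order of 1/n⁴, so the series converges absolutely by comparison with the p-series (p = 4 > 1).

[5, 7]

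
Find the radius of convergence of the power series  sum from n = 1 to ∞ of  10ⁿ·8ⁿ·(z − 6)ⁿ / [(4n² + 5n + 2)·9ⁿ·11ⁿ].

R = 99/80

By the ratio test, |a_{n+1}/a_n| = [(4n² + 5n + 2)/(4(n+1)² + 5(n+1) + 2)] · 10·8/(9·11) → 80/99.
The series converges when 80/99 · |z − 6| < 1, giving R = 99/80.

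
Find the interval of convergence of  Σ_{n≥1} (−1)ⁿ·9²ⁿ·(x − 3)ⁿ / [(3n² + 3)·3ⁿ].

[80/27, 82/27]

The ratio of consecutive coefficients is [(3n² + 3)/(3(n+1)² + 3)] · 81/3 → 27.
Convergence for |x − 3| · 27 < 1, i.e. |x − 3| < 1/27. So R = 1/27.
Check x = 82/27: the terms are on the order of 1/n², so the series converges absolutely by comparison with the p-series (p = 2 > 1).
At x = 80/27: the terms are on the order of 1/n², so the series converges absolutely by comparison with the p-series (p = 2 > 1).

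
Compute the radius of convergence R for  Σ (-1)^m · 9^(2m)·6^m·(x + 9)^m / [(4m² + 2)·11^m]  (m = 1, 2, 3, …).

Ratio test: |a_{m+1}/a_m| = [(4m² + 2)/(4(m+1)² + 2)] · 81·6/11 → 486/11 as m → ∞.
Thus R = 1/(486/11) = 11/486.

R = 11/486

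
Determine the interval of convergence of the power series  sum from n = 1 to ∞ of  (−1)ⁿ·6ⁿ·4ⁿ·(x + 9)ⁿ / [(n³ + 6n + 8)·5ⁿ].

[-221/24, -211/24]

Apply the ratio test: |a_{n+1}| / |a_n| = [(n³ + 6n + 8)/((n+1)³ + 6(n+1) + 8)] · 6·4/5, which tends to 24/5 as n → ∞.
Convergence for |x + 9| · 24/5 < 1, i.e. |x + 9| < 5/24. So R = 5/24.
When x = -211/24, the series is dominated by a constant times Σ 1/n³, which converges (p = 3 > 1).
When x = -221/24, the series is dominated by a constant times Σ 1/n³, which converges (p = 3 > 1).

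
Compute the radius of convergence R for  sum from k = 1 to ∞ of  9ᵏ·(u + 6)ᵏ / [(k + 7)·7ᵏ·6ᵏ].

R = 14/3

Ratio test: |a_{k+1}/a_k| = [(k + 7)/((k+1) + 7)] · 9/(7·6) → 3/14 as k → ∞.
Thus R = 1/(3/14) = 14/3.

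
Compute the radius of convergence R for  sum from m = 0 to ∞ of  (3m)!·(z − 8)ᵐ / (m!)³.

By the ratio test, |a_{m+1}/a_m| = (3m+1)·(3m+2)·(3m+3)/(m+1)³ → 27.
Hence the series converges for |z − 8| < 1/(27) = 1/27, so the radius of convergence is 1/27.

R = 1/27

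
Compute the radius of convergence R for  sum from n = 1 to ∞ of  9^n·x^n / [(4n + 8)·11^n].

R = 11/9

Ratio test: |a_{n+1}/a_n| = [(4n + 8)/(4(n+1) + 8)] · 9/11 → 9/11 as n → ∞.
The series converges when 9/11 · |x| < 1, giving R = 11/9.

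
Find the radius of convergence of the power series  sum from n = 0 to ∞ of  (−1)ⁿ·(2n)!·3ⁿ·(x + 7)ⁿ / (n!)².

R = 1/12

By the ratio test, |a_{n+1}/a_n| = (2n+1)·(2n+2)/(n+1)² · 3 → 12.
Thus R = 1/(12) = 1/12.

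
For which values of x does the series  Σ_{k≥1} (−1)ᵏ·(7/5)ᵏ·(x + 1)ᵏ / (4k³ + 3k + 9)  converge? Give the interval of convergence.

[-12/7, -2/7]

Apply the ratio test: |a_{k+1}| / |a_k| = [(4k³ + 3k + 9)/(4(k+1)³ + 3(k+1) + 9)] · 7/5, which tends to 7/5 as k → ∞.
The series converges when 7/5 · |x + 1| < 1, giving R = 5/7.
When x = -2/7, the terms are on the order of 1/k³, so the series converges absolutely by comparison with the p-series (p = 3 > 1).
Check x = -12/7: the series is dominated by a constant times Σ 1/k³, which converges (p = 3 > 1).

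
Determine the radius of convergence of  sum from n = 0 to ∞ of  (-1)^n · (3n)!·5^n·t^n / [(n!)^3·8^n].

The ratio of consecutive coefficients is (3n+1)·(3n+2)·(3n+3)/(n+1)³ · 5/8 → 135/8.
Convergence for |t| · 135/8 < 1, i.e. |t| < 8/135. So R = 8/135.

R = 8/135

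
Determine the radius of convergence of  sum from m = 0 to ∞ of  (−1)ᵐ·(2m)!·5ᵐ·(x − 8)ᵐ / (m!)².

The ratio of consecutive coefficients is (2m+1)·(2m+2)/(m+1)² · 5 → 20.
Convergence for |x − 8| · 20 < 1, i.e. |x − 8| < 1/20. So R = 1/20.

R = 1/20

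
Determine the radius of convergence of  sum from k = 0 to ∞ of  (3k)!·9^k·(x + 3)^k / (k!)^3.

By the ratio test, |a_{k+1}/a_k| = (3k+1)·(3k+2)·(3k+3)/(k+1)³ · 9 → 243.
Thus R = 1/(243) = 1/243.

R = 1/243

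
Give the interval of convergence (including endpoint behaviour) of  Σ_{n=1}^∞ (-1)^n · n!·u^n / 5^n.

{0}

Apply the ratio test: |a_{n+1}| / |a_n| = (n+1) · 1/5, which tends to ∞ as n → ∞.
The ratio grows without bound, so the series diverges whenever u ≠ 0; it converges only at u = 0. R = 0.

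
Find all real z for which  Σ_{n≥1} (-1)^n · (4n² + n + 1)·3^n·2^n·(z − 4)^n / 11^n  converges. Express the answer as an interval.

Apply the ratio test: |a_{n+1}| / |a_n| = [(4(n+1)² + (n+1) + 1)/(4n² + n + 1)] · 3·2/11, which tends to 6/11 as n → ∞.
Convergence for |z − 4| · 6/11 < 1, i.e. |z − 4| < 11/6. So R = 11/6.
Check z = 35/6: the terms do not tend to 0, so the series diverges.
Endpoint z = 13/6: the n-th term does not approach 0; divergence by the term test.

(13/6, 35/6)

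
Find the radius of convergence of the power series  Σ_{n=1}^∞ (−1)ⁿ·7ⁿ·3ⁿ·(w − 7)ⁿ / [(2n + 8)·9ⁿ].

R = 3/7

By the ratio test, |a_{n+1}/a_n| = [(2n + 8)/(2(n+1) + 8)] · 7·3/9 → 7/3.
Thus R = 1/(7/3) = 3/7.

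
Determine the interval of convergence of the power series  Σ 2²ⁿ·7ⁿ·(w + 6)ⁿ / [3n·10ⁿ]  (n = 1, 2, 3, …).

[-89/14, -79/14)

Apply the ratio test: |a_{n+1}| / |a_n| = [3n/3(n+1)] · 4·7/10, which tends to 14/5 as n → ∞.
Convergence for |w + 6| · 14/5 < 1, i.e. |w + 6| < 5/14. So R = 5/14.
Check w = -79/14: the terms behave like c/n; limit comparison with the harmonic series gives divergence.
At w = -89/14: an alternating series whose terms decrease to 0 in absolute value, so it converges by the Leibniz criterion.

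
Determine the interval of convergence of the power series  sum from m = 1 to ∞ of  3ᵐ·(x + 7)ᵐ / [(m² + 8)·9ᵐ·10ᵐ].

[-37, 23]

The ratio of consecutive coefficients is [(m² + 8)/((m+1)² + 8)] · 3/(9·10) → 1/30.
Convergence for |x + 7| · 1/30 < 1, i.e. |x + 7| < 30. So R = 30.
Check x = 23: absolute convergence follows by limit comparison with Σ 1/m².
Endpoint x = -37: absolute convergence follows by limit comparison with Σ 1/m².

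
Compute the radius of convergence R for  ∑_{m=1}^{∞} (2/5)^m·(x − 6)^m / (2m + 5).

By the ratio test, |a_{m+1}/a_m| = [(2m + 5)/(2(m+1) + 5)] · 2/5 → 2/5.
Convergence for |x − 6| · 2/5 < 1, i.e. |x − 6| < 5/2. So R = 5/2.

R = 5/2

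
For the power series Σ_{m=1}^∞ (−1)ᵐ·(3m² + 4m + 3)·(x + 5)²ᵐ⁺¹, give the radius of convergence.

R = 1

Apply the ratio test: |a_{m+1}| / |a_m| = (3(m+1)² + 4(m+1) + 3)/(3m² + 4m + 3), which tends to 1 as m → ∞.
Writing y = (x + 5)², the series in y has radius 1, so |x + 5| < √(1) = 1 and R = 1.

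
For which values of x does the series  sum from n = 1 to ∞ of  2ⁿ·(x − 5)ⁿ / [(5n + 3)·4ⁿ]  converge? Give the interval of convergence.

[3, 7)

Ratio test: |a_{n+1}/a_n| = [(5n + 3)/(5(n+1) + 3)] · 2/4 → 1/2 as n → ∞.
Hence the series converges for |x − 5| < 1/(1/2) = 2, so the radius of convergence is 2.
At x = 7: comparison with the harmonic series Σ 1/n shows the series diverges.
Check x = 3: convergence follows from the alternating series test (terms decrease monotonically to 0).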